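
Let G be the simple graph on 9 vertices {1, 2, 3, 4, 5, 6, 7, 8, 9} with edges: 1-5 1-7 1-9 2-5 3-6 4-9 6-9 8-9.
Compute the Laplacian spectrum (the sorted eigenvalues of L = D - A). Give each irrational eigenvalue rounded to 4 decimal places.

[0, 0.2427, 0.5371, 0.6893, 1, 2.1297, 2.4166, 3.6434, 5.3411]

With the vertex order [1, 2, 3, 4, 5, 6, 7, 8, 9], the degrees are [3, 1, 1, 1, 2, 2, 1, 1, 4], giving D = diag(3, 1, 1, 1, 2, 2, 1, 1, 4) and L = D - A. Diagonalising L (or applying a numerical eigensolver to the 9x9 matrix) gives the spectrum above. The eigenvalues sum to 16, which equals trace(L) = 2|E|. The largest eigenvalue, 5.3411, is at most the vertex count 9.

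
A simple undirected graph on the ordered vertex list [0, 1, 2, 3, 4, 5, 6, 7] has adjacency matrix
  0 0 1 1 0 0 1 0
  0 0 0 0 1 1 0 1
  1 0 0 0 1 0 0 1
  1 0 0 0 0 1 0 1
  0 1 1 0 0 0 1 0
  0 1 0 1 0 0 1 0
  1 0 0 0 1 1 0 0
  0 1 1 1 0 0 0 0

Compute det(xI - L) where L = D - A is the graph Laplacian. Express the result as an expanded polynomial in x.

x^8 - 24x^7 + 240x^6 - 1296x^5 + 4080x^4 - 7488x^3 + 7424x^2 - 3072x

With the vertex order [0, 1, 2, 3, 4, 5, 6, 7], the degrees are [3, 3, 3, 3, 3, 3, 3, 3], giving D = diag(3, 3, 3, 3, 3, 3, 3, 3) and L = D - A. L has integer entries, so p(x) = det(xI - L) has integer coefficients. Expanding the determinant yields x^8 - 24x^7 + 240x^6 - 1296x^5 + 4080x^4 - 7488x^3 + 7424x^2 - 3072x. Since p(0) = det(-L) = 0, x divides p(x). The eigenvalues sum to 24, which equals trace(L) = 2|E|.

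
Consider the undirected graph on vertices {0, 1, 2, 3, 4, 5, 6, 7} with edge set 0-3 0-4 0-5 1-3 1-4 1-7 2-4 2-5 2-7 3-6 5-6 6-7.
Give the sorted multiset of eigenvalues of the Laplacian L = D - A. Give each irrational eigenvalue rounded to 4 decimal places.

[0, 2, 2, 2, 4, 4, 4, 6]

Reading degrees in the order [0, 1, 2, 3, 4, 5, 6, 7] gives [3, 3, 3, 3, 3, 3, 3, 3]; set D = diag(3, 3, 3, 3, 3, 3, 3, 3) and form L = D - A. The multiplicity of 0 as a Laplacian eigenvalue equals the number of connected components. The single zero eigenvalue shows the graph is connected. The eigenvalues sum to 24, which equals trace(L) = 2|E|.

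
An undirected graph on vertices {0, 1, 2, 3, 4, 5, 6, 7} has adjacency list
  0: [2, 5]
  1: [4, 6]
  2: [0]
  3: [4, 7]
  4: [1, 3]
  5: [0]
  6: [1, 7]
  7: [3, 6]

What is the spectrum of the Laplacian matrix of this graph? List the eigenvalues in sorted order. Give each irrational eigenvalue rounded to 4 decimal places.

[0, 0, 1, 1.3820, 1.3820, 3, 3.6180, 3.6180]

With the vertex order [0, 1, 2, 3, 4, 5, 6, 7], the degrees are [2, 2, 1, 2, 2, 1, 2, 2], giving D = diag(2, 2, 1, 2, 2, 1, 2, 2) and L = D - A. L is symmetric positive semidefinite, so every eigenvalue is real and nonnegative. The 2 zero eigenvalues correspond to the 2 connected components. There are 2 zeros in the spectrum, matching the 2 components.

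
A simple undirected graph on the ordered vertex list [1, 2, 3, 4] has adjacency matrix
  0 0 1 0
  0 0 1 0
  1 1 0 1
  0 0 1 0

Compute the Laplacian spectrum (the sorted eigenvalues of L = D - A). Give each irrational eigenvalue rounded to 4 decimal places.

Each diagonal entry of L is the vertex degree and each off-diagonal entry is -1 where an edge is present, 0 otherwise; in the order [1, 2, 3, 4] the diagonal is [1, 1, 3, 1]. L is symmetric positive semidefinite, so every eigenvalue is real and nonnegative. The eigenvalues sum to 6, which equals trace(L) = 2|E|. There is one zero in the spectrum, matching the 1 component.

[0, 1, 1, 4]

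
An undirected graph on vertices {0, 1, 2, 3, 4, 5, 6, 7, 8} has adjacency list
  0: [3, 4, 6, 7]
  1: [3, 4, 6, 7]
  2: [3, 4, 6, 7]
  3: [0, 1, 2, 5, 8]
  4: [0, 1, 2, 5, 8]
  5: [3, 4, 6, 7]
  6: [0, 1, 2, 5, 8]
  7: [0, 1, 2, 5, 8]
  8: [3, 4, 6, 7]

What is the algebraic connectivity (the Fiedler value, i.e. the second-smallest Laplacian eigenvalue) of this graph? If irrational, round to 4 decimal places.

Each diagonal entry of L is the vertex degree and each off-diagonal entry is -1 where an edge is present, 0 otherwise; in the order [0, 1, 2, 3, 4, 5, 6, 7, 8] the diagonal is [4, 4, 4, 5, 5, 4, 5, 5, 4]. The sorted Laplacian eigenvalues are [0, 4, 4, 4, 4, 5, 5, 5, 9]; the algebraic connectivity is the second entry, 4. By the matrix-tree theorem the graph has (1/9) * product of the nonzero eigenvalues = 32000 spanning trees.

4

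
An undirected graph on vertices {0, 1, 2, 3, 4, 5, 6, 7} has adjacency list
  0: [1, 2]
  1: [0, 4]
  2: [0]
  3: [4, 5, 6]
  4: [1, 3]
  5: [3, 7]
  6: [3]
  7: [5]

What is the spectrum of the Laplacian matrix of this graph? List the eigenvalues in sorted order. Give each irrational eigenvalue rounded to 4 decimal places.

[0, 0.1864, 0.5858, 1, 2, 2.4707, 3.4142, 4.3429]

With the vertex order [0, 1, 2, 3, 4, 5, 6, 7], the degrees are [2, 2, 1, 3, 2, 2, 1, 1], giving D = diag(2, 2, 1, 3, 2, 2, 1, 1) and L = D - A. L is symmetric positive semidefinite, so every eigenvalue is real and nonnegative. The single zero eigenvalue shows the graph is connected. There is one zero in the spectrum, matching the 1 component.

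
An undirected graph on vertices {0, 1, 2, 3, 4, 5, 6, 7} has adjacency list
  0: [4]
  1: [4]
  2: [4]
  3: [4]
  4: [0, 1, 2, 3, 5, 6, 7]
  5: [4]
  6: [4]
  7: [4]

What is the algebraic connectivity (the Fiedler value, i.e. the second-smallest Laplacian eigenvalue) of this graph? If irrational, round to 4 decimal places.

Each diagonal entry of L is the vertex degree and each off-diagonal entry is -1 where an edge is present, 0 otherwise; in the order [0, 1, 2, 3, 4, 5, 6, 7] the diagonal is [1, 1, 1, 1, 7, 1, 1, 1]. The smallest Laplacian eigenvalue is always 0. The next one, lambda_2 = 1, measures how hard the graph is to disconnect: larger values mean better connectivity. The largest eigenvalue, 8, is at most the vertex count 8.

1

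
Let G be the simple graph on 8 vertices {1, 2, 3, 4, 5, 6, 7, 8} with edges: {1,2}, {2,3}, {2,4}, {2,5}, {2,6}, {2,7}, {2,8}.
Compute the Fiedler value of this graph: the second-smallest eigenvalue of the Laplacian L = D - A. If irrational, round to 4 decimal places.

Reading degrees in the order [1, 2, 3, 4, 5, 6, 7, 8] gives [1, 7, 1, 1, 1, 1, 1, 1]; set D = diag(1, 7, 1, 1, 1, 1, 1, 1) and form L = D - A. The smallest Laplacian eigenvalue is always 0. The next one, lambda_2 = 1, measures how hard the graph is to disconnect: larger values mean better connectivity. The eigenvalues sum to 14, which equals trace(L) = 2|E|.

1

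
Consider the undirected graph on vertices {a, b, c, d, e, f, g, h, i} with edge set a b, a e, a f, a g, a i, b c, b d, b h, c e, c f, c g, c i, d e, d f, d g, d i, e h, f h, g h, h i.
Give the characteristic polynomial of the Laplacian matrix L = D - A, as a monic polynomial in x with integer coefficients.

x^9 - 40x^8 + 690x^7 - 6720x^6 + 40485x^5 - 154704x^4 + 366560x^3 - 492800x^2 + 288000x

Reading degrees in the order [a, b, c, d, e, f, g, h, i] gives [5, 4, 5, 5, 4, 4, 4, 5, 4]; set D = diag(5, 4, 5, 5, 4, 4, 4, 5, 4) and form L = D - A. The eigenvalues of L are [0, 4, 4, 4, 4, 5, 5, 5, 9]; the characteristic polynomial is the product of (x - lambda_i), which multiplies out to x^9 - 40x^8 + 690x^7 - 6720x^6 + 40485x^5 - 154704x^4 + 366560x^3 - 492800x^2 + 288000x. Since p(0) = det(-L) = 0, x divides p(x). By the matrix-tree theorem the graph has (1/9) * product of the nonzero eigenvalues = 32000 spanning trees.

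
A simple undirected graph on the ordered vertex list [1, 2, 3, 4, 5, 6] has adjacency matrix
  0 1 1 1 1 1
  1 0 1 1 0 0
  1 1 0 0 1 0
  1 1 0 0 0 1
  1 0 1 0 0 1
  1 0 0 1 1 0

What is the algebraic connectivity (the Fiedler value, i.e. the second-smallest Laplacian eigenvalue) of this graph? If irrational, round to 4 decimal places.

Each diagonal entry of L is the vertex degree and each off-diagonal entry is -1 where an edge is present, 0 otherwise; in the order [1, 2, 3, 4, 5, 6] the diagonal is [5, 3, 3, 3, 3, 3]. The smallest Laplacian eigenvalue is always 0. The next one, lambda_2 = 2.3820, measures how hard the graph is to disconnect: larger values mean better connectivity.

2.3820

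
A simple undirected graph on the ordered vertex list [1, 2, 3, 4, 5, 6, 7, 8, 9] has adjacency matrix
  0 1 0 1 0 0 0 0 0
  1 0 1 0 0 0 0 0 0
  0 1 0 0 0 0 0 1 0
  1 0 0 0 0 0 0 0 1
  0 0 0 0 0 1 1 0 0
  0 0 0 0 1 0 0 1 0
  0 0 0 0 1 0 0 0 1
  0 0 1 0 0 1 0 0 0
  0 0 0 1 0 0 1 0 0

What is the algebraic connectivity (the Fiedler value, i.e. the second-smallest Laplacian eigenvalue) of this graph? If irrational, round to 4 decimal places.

0.4679

Each diagonal entry of L is the vertex degree and each off-diagonal entry is -1 where an edge is present, 0 otherwise; in the order [1, 2, 3, 4, 5, 6, 7, 8, 9] the diagonal is [2, 2, 2, 2, 2, 2, 2, 2, 2]. Computing the eigenvalues of L and sorting gives [0, 0.4679, 0.4679, 1.6527, 1.6527, 3, 3, 3.8794, 3.8794]. The Fiedler value lambda_2 = 0.4679 is strictly positive, so the graph is connected. The eigenvalues sum to 18, which equals trace(L) = 2|E|.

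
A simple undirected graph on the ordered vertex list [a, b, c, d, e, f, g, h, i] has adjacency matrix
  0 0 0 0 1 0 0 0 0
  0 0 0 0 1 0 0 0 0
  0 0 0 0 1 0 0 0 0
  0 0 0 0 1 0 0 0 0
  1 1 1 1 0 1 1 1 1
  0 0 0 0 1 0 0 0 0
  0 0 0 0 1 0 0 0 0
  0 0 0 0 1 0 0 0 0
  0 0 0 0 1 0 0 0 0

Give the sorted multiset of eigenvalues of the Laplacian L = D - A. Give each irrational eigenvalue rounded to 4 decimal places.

Reading degrees in the order [a, b, c, d, e, f, g, h, i] gives [1, 1, 1, 1, 8, 1, 1, 1, 1]; set D = diag(1, 1, 1, 1, 8, 1, 1, 1, 1) and form L = D - A. Since every row of L sums to 0, the all-ones vector is in the kernel and 0 is an eigenvalue. The eigenvalues sum to 16, which equals trace(L) = 2|E|. By the matrix-tree theorem the graph has (1/9) * product of the nonzero eigenvalues = 1 spanning tree.

[0, 1, 1, 1, 1, 1, 1, 1, 9]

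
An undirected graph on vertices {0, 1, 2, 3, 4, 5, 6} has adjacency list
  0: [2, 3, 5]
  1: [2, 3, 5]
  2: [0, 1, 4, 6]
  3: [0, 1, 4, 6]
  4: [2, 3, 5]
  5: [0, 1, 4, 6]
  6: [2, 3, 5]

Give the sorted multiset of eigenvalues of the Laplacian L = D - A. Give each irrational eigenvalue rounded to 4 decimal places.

With the vertex order [0, 1, 2, 3, 4, 5, 6], the degrees are [3, 3, 4, 4, 3, 4, 3], giving D = diag(3, 3, 4, 4, 3, 4, 3) and L = D - A. The multiplicity of 0 as a Laplacian eigenvalue equals the number of connected components. The single zero eigenvalue shows the graph is connected. The largest eigenvalue, 7, is at most the vertex count 7.

[0, 3, 3, 3, 4, 4, 7]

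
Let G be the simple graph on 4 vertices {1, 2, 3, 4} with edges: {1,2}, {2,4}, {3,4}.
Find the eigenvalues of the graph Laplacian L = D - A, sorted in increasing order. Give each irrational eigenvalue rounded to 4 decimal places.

With the vertex order [1, 2, 3, 4], the degrees are [1, 2, 1, 2], giving D = diag(1, 2, 1, 2) and L = D - A. L is symmetric positive semidefinite, so every eigenvalue is real and nonnegative. The eigenvalues sum to 6, which equals trace(L) = 2|E|. By the matrix-tree theorem the graph has (1/4) * product of the nonzero eigenvalues = 1 spanning tree.

[0, 0.5858, 2, 3.4142]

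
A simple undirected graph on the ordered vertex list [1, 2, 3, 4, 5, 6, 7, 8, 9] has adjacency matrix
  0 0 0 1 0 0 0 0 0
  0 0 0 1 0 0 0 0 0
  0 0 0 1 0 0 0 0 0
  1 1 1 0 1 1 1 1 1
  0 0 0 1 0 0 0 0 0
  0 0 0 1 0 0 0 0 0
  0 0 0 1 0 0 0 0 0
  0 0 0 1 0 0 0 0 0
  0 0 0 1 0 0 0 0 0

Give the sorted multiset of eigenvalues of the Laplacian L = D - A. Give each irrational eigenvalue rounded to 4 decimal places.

Reading degrees in the order [1, 2, 3, 4, 5, 6, 7, 8, 9] gives [1, 1, 1, 8, 1, 1, 1, 1, 1]; set D = diag(1, 1, 1, 8, 1, 1, 1, 1, 1) and form L = D - A. Diagonalising L (or applying a numerical eigensolver to the 9x9 matrix) gives the spectrum above.

[0, 1, 1, 1, 1, 1, 1, 1, 9]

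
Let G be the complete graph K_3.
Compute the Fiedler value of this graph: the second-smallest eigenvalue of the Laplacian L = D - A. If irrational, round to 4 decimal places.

The graph has 3 vertices and degree multiset [2, 2, 2]; D is the diagonal matrix of degrees and L = D - A. The smallest Laplacian eigenvalue is always 0. The next one, lambda_2 = 3, measures how hard the graph is to disconnect: larger values mean better connectivity. By the matrix-tree theorem the graph has (1/3) * product of the nonzero eigenvalues = 3 spanning trees.

3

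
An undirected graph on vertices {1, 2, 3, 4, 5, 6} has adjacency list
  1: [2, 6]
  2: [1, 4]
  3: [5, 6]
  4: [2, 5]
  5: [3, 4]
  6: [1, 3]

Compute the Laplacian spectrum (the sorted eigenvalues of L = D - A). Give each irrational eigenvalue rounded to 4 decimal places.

Each diagonal entry of L is the vertex degree and each off-diagonal entry is -1 where an edge is present, 0 otherwise; in the order [1, 2, 3, 4, 5, 6] the diagonal is [2, 2, 2, 2, 2, 2]. Since every row of L sums to 0, the all-ones vector is in the kernel and 0 is an eigenvalue. The eigenvalues sum to 12, which equals trace(L) = 2|E|.

[0, 1, 1, 3, 3, 4]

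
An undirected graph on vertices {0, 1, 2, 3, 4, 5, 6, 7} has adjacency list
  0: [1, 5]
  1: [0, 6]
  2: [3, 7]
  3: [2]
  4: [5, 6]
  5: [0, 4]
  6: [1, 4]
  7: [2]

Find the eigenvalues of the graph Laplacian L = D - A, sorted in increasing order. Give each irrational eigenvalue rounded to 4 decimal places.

Each diagonal entry of L is the vertex degree and each off-diagonal entry is -1 where an edge is present, 0 otherwise; in the order [0, 1, 2, 3, 4, 5, 6, 7] the diagonal is [2, 2, 2, 1, 2, 2, 2, 1]. Since every row of L sums to 0, the all-ones vector is in the kernel and 0 is an eigenvalue. The 2 zero eigenvalues correspond to the 2 connected components. The eigenvalues sum to 14, which equals trace(L) = 2|E|.

[0, 0, 1, 1.3820, 1.3820, 3, 3.6180, 3.6180]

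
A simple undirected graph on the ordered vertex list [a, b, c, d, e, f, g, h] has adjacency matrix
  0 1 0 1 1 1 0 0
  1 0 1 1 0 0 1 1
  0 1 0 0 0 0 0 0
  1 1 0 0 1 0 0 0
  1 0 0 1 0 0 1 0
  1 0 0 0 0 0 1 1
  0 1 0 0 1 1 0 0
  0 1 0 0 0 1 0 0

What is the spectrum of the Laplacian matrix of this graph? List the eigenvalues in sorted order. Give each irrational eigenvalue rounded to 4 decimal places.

Reading degrees in the order [a, b, c, d, e, f, g, h] gives [4, 5, 1, 3, 3, 3, 3, 2]; set D = diag(4, 5, 1, 3, 3, 3, 3, 2) and form L = D - A. The multiplicity of 0 as a Laplacian eigenvalue equals the number of connected components.

[0, 0.9084, 1.5137, 2.5817, 3.4476, 4, 4.8668, 6.6819]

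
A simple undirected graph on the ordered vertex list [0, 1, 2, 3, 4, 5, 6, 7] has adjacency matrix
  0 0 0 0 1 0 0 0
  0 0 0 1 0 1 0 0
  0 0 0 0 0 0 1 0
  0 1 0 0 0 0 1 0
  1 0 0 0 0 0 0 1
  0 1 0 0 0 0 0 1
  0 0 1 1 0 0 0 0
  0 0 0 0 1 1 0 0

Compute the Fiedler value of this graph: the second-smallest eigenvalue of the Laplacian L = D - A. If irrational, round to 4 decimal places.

0.1522

Reading degrees in the order [0, 1, 2, 3, 4, 5, 6, 7] gives [1, 2, 1, 2, 2, 2, 2, 2]; set D = diag(1, 2, 1, 2, 2, 2, 2, 2) and form L = D - A. Computing the eigenvalues of L and sorting gives [0, 0.1522, 0.5858, 1.2346, 2, 2.7654, 3.4142, 3.8478]. The Fiedler value lambda_2 = 0.1522 is strictly positive, so the graph is connected. The largest eigenvalue, 3.8478, is at most the vertex count 8. By the matrix-tree theorem the graph has (1/8) * product of the nonzero eigenvalues = 1 spanning tree.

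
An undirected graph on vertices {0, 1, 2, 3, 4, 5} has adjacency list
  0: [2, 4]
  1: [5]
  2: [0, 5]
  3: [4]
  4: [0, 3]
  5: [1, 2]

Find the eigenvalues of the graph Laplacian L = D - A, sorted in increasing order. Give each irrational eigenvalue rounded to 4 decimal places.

With the vertex order [0, 1, 2, 3, 4, 5], the degrees are [2, 1, 2, 1, 2, 2], giving D = diag(2, 1, 2, 1, 2, 2) and L = D - A. Diagonalising L (or applying a numerical eigensolver to the 6x6 matrix) gives the spectrum above. The single zero eigenvalue shows the graph is connected.

[0, 0.2679, 1, 2, 3, 3.7321]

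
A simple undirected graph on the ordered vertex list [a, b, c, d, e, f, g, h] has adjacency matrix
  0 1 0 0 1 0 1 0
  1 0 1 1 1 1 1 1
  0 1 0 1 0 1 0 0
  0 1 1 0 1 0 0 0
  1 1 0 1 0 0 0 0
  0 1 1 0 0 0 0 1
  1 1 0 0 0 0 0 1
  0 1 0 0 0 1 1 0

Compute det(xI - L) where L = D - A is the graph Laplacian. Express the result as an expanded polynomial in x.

x^8 - 28x^7 + 322x^6 - 1974x^5 + 6965x^4 - 14126x^3 + 15225x^2 - 6728x

With the vertex order [a, b, c, d, e, f, g, h], the degrees are [3, 7, 3, 3, 3, 3, 3, 3], giving D = diag(3, 7, 3, 3, 3, 3, 3, 3) and L = D - A. Computing det(xI - L) by cofactor expansion (or equivalently via sum-over-permutations) gives x^8 - 28x^7 + 322x^6 - 1974x^5 + 6965x^4 - 14126x^3 + 15225x^2 - 6728x. The constant term is 0 because L is singular (the all-ones vector lies in its kernel).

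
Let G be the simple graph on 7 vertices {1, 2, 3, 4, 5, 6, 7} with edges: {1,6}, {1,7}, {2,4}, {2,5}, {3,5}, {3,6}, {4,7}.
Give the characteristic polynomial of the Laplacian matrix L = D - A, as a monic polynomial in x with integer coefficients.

x^7 - 14x^6 + 77x^5 - 210x^4 + 294x^3 - 196x^2 + 49x

Each diagonal entry of L is the vertex degree and each off-diagonal entry is -1 where an edge is present, 0 otherwise; in the order [1, 2, 3, 4, 5, 6, 7] the diagonal is [2, 2, 2, 2, 2, 2, 2]. L has integer entries, so p(x) = det(xI - L) has integer coefficients. Expanding the determinant yields x^7 - 14x^6 + 77x^5 - 210x^4 + 294x^3 - 196x^2 + 49x. The constant term is 0 because L is singular (the all-ones vector lies in its kernel). By the matrix-tree theorem the graph has (1/7) * product of the nonzero eigenvalues = 7 spanning trees.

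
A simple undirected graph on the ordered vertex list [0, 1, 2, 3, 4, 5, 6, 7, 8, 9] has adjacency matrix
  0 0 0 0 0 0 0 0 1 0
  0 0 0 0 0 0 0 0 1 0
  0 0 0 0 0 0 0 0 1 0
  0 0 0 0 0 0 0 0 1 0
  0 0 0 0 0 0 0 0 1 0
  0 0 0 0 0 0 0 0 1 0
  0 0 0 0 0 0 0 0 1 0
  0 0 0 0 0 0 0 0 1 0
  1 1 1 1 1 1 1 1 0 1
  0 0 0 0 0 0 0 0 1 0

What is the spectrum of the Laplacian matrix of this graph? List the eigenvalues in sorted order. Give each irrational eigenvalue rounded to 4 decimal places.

[0, 1, 1, 1, 1, 1, 1, 1, 1, 10]

Each diagonal entry of L is the vertex degree and each off-diagonal entry is -1 where an edge is present, 0 otherwise; in the order [0, 1, 2, 3, 4, 5, 6, 7, 8, 9] the diagonal is [1, 1, 1, 1, 1, 1, 1, 1, 9, 1]. Diagonalising L (or applying a numerical eigensolver to the 10x10 matrix) gives the spectrum above. There is one zero in the spectrum, matching the 1 component.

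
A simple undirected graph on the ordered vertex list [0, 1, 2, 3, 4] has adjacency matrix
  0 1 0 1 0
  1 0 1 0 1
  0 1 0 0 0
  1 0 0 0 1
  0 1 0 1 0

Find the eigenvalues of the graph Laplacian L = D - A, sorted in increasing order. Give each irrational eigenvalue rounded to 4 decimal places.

Reading degrees in the order [0, 1, 2, 3, 4] gives [2, 3, 1, 2, 2]; set D = diag(2, 3, 1, 2, 2) and form L = D - A. L is symmetric positive semidefinite, so every eigenvalue is real and nonnegative. The single zero eigenvalue shows the graph is connected.

[0, 0.8299, 2, 2.6889, 4.4812]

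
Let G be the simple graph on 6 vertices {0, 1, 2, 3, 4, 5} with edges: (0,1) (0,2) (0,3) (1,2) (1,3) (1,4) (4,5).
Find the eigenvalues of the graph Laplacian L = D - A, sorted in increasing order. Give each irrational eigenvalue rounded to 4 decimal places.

Reading degrees in the order [0, 1, 2, 3, 4, 5] gives [3, 4, 2, 2, 2, 1]; set D = diag(3, 4, 2, 2, 2, 1) and form L = D - A. Since every row of L sums to 0, the all-ones vector is in the kernel and 0 is an eigenvalue. The single zero eigenvalue shows the graph is connected. By the matrix-tree theorem the graph has (1/6) * product of the nonzero eigenvalues = 8 spanning trees.

[0, 0.4859, 2, 2.4280, 4, 5.0861]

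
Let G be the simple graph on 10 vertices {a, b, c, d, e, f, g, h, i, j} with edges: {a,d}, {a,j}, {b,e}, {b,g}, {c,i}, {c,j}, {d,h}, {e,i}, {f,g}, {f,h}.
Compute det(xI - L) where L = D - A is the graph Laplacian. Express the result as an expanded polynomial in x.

x^10 - 20x^9 + 170x^8 - 800x^7 + 2275x^6 - 4004x^5 + 4290x^4 - 2640x^3 + 825x^2 - 100x

Each diagonal entry of L is the vertex degree and each off-diagonal entry is -1 where an edge is present, 0 otherwise; in the order [a, b, c, d, e, f, g, h, i, j] the diagonal is [2, 2, 2, 2, 2, 2, 2, 2, 2, 2]. L has integer entries, so p(x) = det(xI - L) has integer coefficients. Expanding the determinant yields x^10 - 20x^9 + 170x^8 - 800x^7 + 2275x^6 - 4004x^5 + 4290x^4 - 2640x^3 + 825x^2 - 100x. The coefficient of x^9 equals -trace(L) = -20, matching the sum of degrees. There is one zero in the spectrum, matching the 1 component. The eigenvalues sum to 20, which equals trace(L) = 2|E|.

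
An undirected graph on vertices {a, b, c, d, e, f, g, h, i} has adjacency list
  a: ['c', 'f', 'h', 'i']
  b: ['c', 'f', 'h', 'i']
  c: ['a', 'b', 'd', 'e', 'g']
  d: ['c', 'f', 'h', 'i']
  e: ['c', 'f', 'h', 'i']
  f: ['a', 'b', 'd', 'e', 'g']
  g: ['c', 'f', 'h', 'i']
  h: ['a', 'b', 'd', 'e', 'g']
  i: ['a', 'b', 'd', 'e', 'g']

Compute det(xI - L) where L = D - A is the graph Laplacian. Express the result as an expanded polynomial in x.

With the vertex order [a, b, c, d, e, f, g, h, i], the degrees are [4, 4, 5, 4, 4, 5, 4, 5, 5], giving D = diag(4, 4, 5, 4, 4, 5, 4, 5, 5) and L = D - A. L has integer entries, so p(x) = det(xI - L) has integer coefficients. Expanding the determinant yields x^9 - 40x^8 + 690x^7 - 6720x^6 + 40485x^5 - 154704x^4 + 366560x^3 - 492800x^2 + 288000x. Since p(0) = det(-L) = 0, x divides p(x). The largest eigenvalue, 9, is at most the vertex count 9. There is one zero in the spectrum, matching the 1 component.

x^9 - 40x^8 + 690x^7 - 6720x^6 + 40485x^5 - 154704x^4 + 366560x^3 - 492800x^2 + 288000x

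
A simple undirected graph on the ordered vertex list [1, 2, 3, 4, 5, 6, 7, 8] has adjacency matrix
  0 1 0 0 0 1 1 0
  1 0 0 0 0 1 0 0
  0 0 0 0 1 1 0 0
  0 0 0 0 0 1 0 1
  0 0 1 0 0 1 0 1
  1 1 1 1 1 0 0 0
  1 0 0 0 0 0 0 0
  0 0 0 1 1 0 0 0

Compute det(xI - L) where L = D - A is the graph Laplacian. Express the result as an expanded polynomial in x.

Reading degrees in the order [1, 2, 3, 4, 5, 6, 7, 8] gives [3, 2, 2, 2, 3, 5, 1, 2]; set D = diag(3, 2, 2, 2, 3, 5, 1, 2) and form L = D - A. L has integer entries, so p(x) = det(xI - L) has integer coefficients. Expanding the determinant yields x^8 - 20x^7 + 160x^6 - 660x^5 + 1503x^4 - 1868x^3 + 1154x^2 - 264x. The coefficient of x^7 equals -trace(L) = -20, matching the sum of degrees. The eigenvalues sum to 20, which equals trace(L) = 2|E|. The largest eigenvalue, 6.1906, is at most the vertex count 8.

x^8 - 20x^7 + 160x^6 - 660x^5 + 1503x^4 - 1868x^3 + 1154x^2 - 264x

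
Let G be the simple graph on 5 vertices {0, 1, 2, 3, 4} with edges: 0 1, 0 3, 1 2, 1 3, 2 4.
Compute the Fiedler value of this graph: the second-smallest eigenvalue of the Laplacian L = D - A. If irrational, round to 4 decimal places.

0.5188

With the vertex order [0, 1, 2, 3, 4], the degrees are [2, 3, 2, 2, 1], giving D = diag(2, 3, 2, 2, 1) and L = D - A. The smallest Laplacian eigenvalue is always 0. The next one, lambda_2 = 0.5188, measures how hard the graph is to disconnect: larger values mean better connectivity.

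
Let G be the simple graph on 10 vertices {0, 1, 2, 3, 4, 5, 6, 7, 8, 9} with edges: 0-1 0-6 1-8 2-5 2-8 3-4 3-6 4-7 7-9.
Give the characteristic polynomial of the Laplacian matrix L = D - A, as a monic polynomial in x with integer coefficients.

With the vertex order [0, 1, 2, 3, 4, 5, 6, 7, 8, 9], the degrees are [2, 2, 2, 2, 2, 1, 2, 2, 2, 1], giving D = diag(2, 2, 2, 2, 2, 1, 2, 2, 2, 1) and L = D - A. Computing det(xI - L) by cofactor expansion (or equivalently via sum-over-permutations) gives x^10 - 18x^9 + 136x^8 - 560x^7 + 1365x^6 - 2002x^5 + 1716x^4 - 792x^3 + 165x^2 - 10x. The coefficient of x^9 equals -trace(L) = -18, matching the sum of degrees. The largest eigenvalue, 3.9021, is at most the vertex count 10.

x^10 - 18x^9 + 136x^8 - 560x^7 + 1365x^6 - 2002x^5 + 1716x^4 - 792x^3 + 165x^2 - 10x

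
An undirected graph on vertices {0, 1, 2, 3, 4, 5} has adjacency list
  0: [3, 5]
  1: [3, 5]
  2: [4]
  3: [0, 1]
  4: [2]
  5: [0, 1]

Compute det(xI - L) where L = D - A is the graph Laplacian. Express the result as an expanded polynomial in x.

Each diagonal entry of L is the vertex degree and each off-diagonal entry is -1 where an edge is present, 0 otherwise; in the order [0, 1, 2, 3, 4, 5] the diagonal is [2, 2, 1, 2, 1, 2]. L has integer entries, so p(x) = det(xI - L) has integer coefficients. Expanding the determinant yields x^6 - 10x^5 + 36x^4 - 56x^3 + 32x^2. The constant term is 0 because L is singular (the all-ones vector lies in its kernel). There are 2 zeros in the spectrum, matching the 2 components. The largest eigenvalue, 4, is at most the vertex count 6.

x^6 - 10x^5 + 36x^4 - 56x^3 + 32x^2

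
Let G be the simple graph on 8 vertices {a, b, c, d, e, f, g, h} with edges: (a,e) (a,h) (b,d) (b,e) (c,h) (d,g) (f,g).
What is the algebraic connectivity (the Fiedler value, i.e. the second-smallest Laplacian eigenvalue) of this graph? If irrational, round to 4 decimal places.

Reading degrees in the order [a, b, c, d, e, f, g, h] gives [2, 2, 1, 2, 2, 1, 2, 2]; set D = diag(2, 2, 1, 2, 2, 1, 2, 2) and form L = D - A. The smallest Laplacian eigenvalue is always 0. The next one, lambda_2 = 0.1522, measures how hard the graph is to disconnect: larger values mean better connectivity. There is one zero in the spectrum, matching the 1 component.

0.1522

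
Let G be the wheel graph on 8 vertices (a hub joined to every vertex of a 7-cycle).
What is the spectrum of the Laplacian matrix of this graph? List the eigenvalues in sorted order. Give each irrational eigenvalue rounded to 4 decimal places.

[0, 1.7530, 1.7530, 3.4450, 3.4450, 4.8019, 4.8019, 8]

The graph has 8 vertices and degree multiset [7, 3, 3, 3, 3, 3, 3, 3]; D is the diagonal matrix of degrees and L = D - A. The multiplicity of 0 as a Laplacian eigenvalue equals the number of connected components. The single zero eigenvalue shows the graph is connected.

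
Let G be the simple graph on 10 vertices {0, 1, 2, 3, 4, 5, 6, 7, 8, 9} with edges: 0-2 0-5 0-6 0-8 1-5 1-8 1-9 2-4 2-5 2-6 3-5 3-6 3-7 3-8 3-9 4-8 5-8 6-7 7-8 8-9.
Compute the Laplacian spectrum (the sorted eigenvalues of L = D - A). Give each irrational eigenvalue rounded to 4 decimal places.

[0, 1.5825, 1.9511, 2.6503, 3.7154, 4.6024, 5, 5.2175, 7.0466, 8.2342]

With the vertex order [0, 1, 2, 3, 4, 5, 6, 7, 8, 9], the degrees are [4, 3, 4, 5, 2, 5, 4, 3, 7, 3], giving D = diag(4, 3, 4, 5, 2, 5, 4, 3, 7, 3) and L = D - A. Since every row of L sums to 0, the all-ones vector is in the kernel and 0 is an eigenvalue.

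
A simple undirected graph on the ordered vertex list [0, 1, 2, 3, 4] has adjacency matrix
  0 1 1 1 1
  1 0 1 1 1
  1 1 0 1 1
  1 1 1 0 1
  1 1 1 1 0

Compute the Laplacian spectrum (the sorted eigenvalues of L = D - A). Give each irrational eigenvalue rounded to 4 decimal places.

[0, 5, 5, 5, 5]

Reading degrees in the order [0, 1, 2, 3, 4] gives [4, 4, 4, 4, 4]; set D = diag(4, 4, 4, 4, 4) and form L = D - A. The multiplicity of 0 as a Laplacian eigenvalue equals the number of connected components. The single zero eigenvalue shows the graph is connected.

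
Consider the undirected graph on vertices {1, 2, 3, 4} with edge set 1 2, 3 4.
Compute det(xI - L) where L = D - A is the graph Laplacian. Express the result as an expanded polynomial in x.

With the vertex order [1, 2, 3, 4], the degrees are [1, 1, 1, 1], giving D = diag(1, 1, 1, 1) and L = D - A. Computing det(xI - L) by cofactor expansion (or equivalently via sum-over-permutations) gives x^4 - 4x^3 + 4x^2. The constant term is 0 because L is singular (the all-ones vector lies in its kernel). There are 2 zeros in the spectrum, matching the 2 components. The largest eigenvalue, 2, is at most the vertex count 4.

x^4 - 4x^3 + 4x^2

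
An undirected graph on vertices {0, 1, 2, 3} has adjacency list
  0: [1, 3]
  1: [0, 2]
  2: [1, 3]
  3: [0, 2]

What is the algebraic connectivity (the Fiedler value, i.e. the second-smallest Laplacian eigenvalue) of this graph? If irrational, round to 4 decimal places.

2

Reading degrees in the order [0, 1, 2, 3] gives [2, 2, 2, 2]; set D = diag(2, 2, 2, 2) and form L = D - A. The sorted Laplacian eigenvalues are [0, 2, 2, 4]; the algebraic connectivity is the second entry, 2. The eigenvalues sum to 8, which equals trace(L) = 2|E|.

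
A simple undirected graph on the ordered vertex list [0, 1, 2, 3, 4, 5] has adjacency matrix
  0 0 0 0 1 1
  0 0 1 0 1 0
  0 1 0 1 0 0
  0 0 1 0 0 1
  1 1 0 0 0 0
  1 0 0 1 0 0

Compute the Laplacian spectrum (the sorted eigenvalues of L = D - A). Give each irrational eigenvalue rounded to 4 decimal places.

[0, 1, 1, 3, 3, 4]

Each diagonal entry of L is the vertex degree and each off-diagonal entry is -1 where an edge is present, 0 otherwise; in the order [0, 1, 2, 3, 4, 5] the diagonal is [2, 2, 2, 2, 2, 2]. L is symmetric positive semidefinite, so every eigenvalue is real and nonnegative.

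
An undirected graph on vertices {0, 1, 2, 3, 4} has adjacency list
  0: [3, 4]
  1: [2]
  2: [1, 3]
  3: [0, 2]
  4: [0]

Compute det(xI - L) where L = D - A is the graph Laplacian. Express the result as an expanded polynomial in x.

x^5 - 8x^4 + 21x^3 - 20x^2 + 5x

Each diagonal entry of L is the vertex degree and each off-diagonal entry is -1 where an edge is present, 0 otherwise; in the order [0, 1, 2, 3, 4] the diagonal is [2, 1, 2, 2, 1]. Computing det(xI - L) by cofactor expansion (or equivalently via sum-over-permutations) gives x^5 - 8x^4 + 21x^3 - 20x^2 + 5x. The constant term is 0 because L is singular (the all-ones vector lies in its kernel).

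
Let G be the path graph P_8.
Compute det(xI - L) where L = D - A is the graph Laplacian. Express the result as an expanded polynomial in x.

x^8 - 14x^7 + 78x^6 - 220x^5 + 330x^4 - 252x^3 + 84x^2 - 8x

The graph has 8 vertices and degree multiset [2, 2, 2, 2, 2, 2, 1, 1]; D is the diagonal matrix of degrees and L = D - A. L has integer entries, so p(x) = det(xI - L) has integer coefficients. Expanding the determinant yields x^8 - 14x^7 + 78x^6 - 220x^5 + 330x^4 - 252x^3 + 84x^2 - 8x. The coefficient of x^7 equals -trace(L) = -14, matching the sum of degrees. The eigenvalues sum to 14, which equals trace(L) = 2|E|. There is one zero in the spectrum, matching the 1 component.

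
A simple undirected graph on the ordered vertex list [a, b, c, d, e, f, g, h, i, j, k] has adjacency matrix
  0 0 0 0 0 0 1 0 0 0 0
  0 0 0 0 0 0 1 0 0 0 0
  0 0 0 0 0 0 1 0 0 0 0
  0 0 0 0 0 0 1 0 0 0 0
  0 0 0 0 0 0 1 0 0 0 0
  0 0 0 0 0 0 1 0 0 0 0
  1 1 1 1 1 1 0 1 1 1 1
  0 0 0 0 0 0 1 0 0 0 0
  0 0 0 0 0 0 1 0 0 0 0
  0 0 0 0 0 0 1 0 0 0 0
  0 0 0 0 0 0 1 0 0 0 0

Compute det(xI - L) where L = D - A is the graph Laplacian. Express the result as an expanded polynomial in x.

x^11 - 20x^10 + 135x^9 - 480x^8 + 1050x^7 - 1512x^6 + 1470x^5 - 960x^4 + 405x^3 - 100x^2 + 11x

Reading degrees in the order [a, b, c, d, e, f, g, h, i, j, k] gives [1, 1, 1, 1, 1, 1, 10, 1, 1, 1, 1]; set D = diag(1, 1, 1, 1, 1, 1, 10, 1, 1, 1, 1) and form L = D - A. Computing det(xI - L) by cofactor expansion (or equivalently via sum-over-permutations) gives x^11 - 20x^10 + 135x^9 - 480x^8 + 1050x^7 - 1512x^6 + 1470x^5 - 960x^4 + 405x^3 - 100x^2 + 11x. Since p(0) = det(-L) = 0, x divides p(x). The largest eigenvalue, 11, is at most the vertex count 11.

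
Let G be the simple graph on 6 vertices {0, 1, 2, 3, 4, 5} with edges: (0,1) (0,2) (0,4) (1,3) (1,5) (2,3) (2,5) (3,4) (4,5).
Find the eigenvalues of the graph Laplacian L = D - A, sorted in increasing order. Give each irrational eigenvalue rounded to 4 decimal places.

[0, 3, 3, 3, 3, 6]

With the vertex order [0, 1, 2, 3, 4, 5], the degrees are [3, 3, 3, 3, 3, 3], giving D = diag(3, 3, 3, 3, 3, 3) and L = D - A. L is symmetric positive semidefinite, so every eigenvalue is real and nonnegative. The single zero eigenvalue shows the graph is connected.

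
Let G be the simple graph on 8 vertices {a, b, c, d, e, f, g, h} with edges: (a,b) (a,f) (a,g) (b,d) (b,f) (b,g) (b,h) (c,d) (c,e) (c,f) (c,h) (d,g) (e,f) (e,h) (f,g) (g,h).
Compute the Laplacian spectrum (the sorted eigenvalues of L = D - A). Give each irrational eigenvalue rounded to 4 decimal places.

[0, 2.0618, 2.6852, 4, 4.7636, 5.2817, 6, 7.2076]

Each diagonal entry of L is the vertex degree and each off-diagonal entry is -1 where an edge is present, 0 otherwise; in the order [a, b, c, d, e, f, g, h] the diagonal is [3, 5, 4, 3, 3, 5, 5, 4]. Since every row of L sums to 0, the all-ones vector is in the kernel and 0 is an eigenvalue. The single zero eigenvalue shows the graph is connected. The eigenvalues sum to 32, which equals trace(L) = 2|E|.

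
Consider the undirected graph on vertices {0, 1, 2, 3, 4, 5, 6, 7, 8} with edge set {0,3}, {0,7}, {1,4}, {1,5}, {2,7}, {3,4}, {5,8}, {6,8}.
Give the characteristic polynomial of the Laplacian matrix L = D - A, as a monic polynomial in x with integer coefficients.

x^9 - 16x^8 + 105x^7 - 364x^6 + 715x^5 - 792x^4 + 462x^3 - 120x^2 + 9x

With the vertex order [0, 1, 2, 3, 4, 5, 6, 7, 8], the degrees are [2, 2, 1, 2, 2, 2, 1, 2, 2], giving D = diag(2, 2, 1, 2, 2, 2, 1, 2, 2) and L = D - A. L has integer entries, so p(x) = det(xI - L) has integer coefficients. Expanding the determinant yields x^9 - 16x^8 + 105x^7 - 364x^6 + 715x^5 - 792x^4 + 462x^3 - 120x^2 + 9x. The constant term is 0 because L is singular (the all-ones vector lies in its kernel). The eigenvalues sum to 16, which equals trace(L) = 2|E|.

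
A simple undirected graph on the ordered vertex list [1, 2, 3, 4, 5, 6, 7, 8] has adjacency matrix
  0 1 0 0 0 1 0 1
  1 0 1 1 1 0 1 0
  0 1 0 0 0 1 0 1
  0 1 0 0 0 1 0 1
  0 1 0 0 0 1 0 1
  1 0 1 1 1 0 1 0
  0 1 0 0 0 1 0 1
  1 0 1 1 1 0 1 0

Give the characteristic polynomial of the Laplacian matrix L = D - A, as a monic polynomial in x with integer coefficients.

x^8 - 30x^7 + 375x^6 - 2540x^5 + 10095x^4 - 23598x^3 + 30105x^2 - 16200x

Reading degrees in the order [1, 2, 3, 4, 5, 6, 7, 8] gives [3, 5, 3, 3, 3, 5, 3, 5]; set D = diag(3, 5, 3, 3, 3, 5, 3, 5) and form L = D - A. L has integer entries, so p(x) = det(xI - L) has integer coefficients. Expanding the determinant yields x^8 - 30x^7 + 375x^6 - 2540x^5 + 10095x^4 - 23598x^3 + 30105x^2 - 16200x. Since p(0) = det(-L) = 0, x divides p(x). There is one zero in the spectrum, matching the 1 component. The eigenvalues sum to 30, which equals trace(L) = 2|E|.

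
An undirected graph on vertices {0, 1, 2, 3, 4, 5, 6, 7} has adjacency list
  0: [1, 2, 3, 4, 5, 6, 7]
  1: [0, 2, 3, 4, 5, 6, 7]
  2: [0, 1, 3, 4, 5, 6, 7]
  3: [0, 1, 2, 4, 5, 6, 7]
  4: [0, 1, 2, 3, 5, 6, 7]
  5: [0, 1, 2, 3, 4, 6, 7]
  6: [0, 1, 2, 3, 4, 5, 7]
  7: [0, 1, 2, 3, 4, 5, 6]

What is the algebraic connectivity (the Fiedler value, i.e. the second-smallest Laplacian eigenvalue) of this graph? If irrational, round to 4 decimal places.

With the vertex order [0, 1, 2, 3, 4, 5, 6, 7], the degrees are [7, 7, 7, 7, 7, 7, 7, 7], giving D = diag(7, 7, 7, 7, 7, 7, 7, 7) and L = D - A. Computing the eigenvalues of L and sorting gives [0, 8, 8, 8, 8, 8, 8, 8]. The Fiedler value lambda_2 = 8 is strictly positive, so the graph is connected. There is one zero in the spectrum, matching the 1 component.

8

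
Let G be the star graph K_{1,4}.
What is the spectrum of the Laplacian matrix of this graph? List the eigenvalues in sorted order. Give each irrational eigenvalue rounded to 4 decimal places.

The graph has 5 vertices and degree multiset [4, 1, 1, 1, 1]; D is the diagonal matrix of degrees and L = D - A. The multiplicity of 0 as a Laplacian eigenvalue equals the number of connected components. The single zero eigenvalue shows the graph is connected. The eigenvalues sum to 8, which equals trace(L) = 2|E|.

[0, 1, 1, 1, 5]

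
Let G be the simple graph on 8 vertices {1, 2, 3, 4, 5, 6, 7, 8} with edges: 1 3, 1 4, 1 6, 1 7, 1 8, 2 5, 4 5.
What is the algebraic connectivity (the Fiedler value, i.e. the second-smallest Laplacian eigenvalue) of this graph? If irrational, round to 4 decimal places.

Reading degrees in the order [1, 2, 3, 4, 5, 6, 7, 8] gives [5, 1, 1, 2, 2, 1, 1, 1]; set D = diag(5, 1, 1, 2, 2, 1, 1, 1) and form L = D - A. The smallest Laplacian eigenvalue is always 0. The next one, lambda_2 = 0.2774, measures how hard the graph is to disconnect: larger values mean better connectivity. The largest eigenvalue, 6.0548, is at most the vertex count 8.

0.2774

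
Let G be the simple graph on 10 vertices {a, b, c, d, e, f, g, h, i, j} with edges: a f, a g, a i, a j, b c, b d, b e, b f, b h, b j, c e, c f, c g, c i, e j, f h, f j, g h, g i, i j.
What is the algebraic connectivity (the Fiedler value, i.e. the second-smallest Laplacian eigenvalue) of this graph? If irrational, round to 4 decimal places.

0.9011

Each diagonal entry of L is the vertex degree and each off-diagonal entry is -1 where an edge is present, 0 otherwise; in the order [a, b, c, d, e, f, g, h, i, j] the diagonal is [4, 6, 5, 1, 3, 5, 4, 3, 4, 5]. The sorted Laplacian eigenvalues are [0, 0.9011, 2.3538, 2.6092, 3.7279, 4.7342, 5, 6.1129, 7.0044, 7.5565]; the algebraic connectivity is the second entry, 0.9011. The largest eigenvalue, 7.5565, is at most the vertex count 10.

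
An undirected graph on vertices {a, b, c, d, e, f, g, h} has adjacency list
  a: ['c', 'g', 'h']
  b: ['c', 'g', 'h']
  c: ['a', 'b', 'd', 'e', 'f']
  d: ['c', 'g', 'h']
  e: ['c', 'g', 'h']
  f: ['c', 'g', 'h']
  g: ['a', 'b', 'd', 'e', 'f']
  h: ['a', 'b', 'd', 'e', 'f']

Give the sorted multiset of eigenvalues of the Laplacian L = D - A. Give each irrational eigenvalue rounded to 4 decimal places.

[0, 3, 3, 3, 3, 5, 5, 8]

With the vertex order [a, b, c, d, e, f, g, h], the degrees are [3, 3, 5, 3, 3, 3, 5, 5], giving D = diag(3, 3, 5, 3, 3, 3, 5, 5) and L = D - A. Diagonalising L (or applying a numerical eigensolver to the 8x8 matrix) gives the spectrum above. The largest eigenvalue, 8, is at most the vertex count 8.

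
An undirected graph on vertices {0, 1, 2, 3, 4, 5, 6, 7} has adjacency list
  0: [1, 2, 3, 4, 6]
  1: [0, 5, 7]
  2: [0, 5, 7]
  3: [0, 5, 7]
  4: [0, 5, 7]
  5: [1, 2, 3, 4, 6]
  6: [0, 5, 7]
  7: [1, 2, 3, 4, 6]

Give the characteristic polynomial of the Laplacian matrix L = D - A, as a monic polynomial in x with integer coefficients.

Reading degrees in the order [0, 1, 2, 3, 4, 5, 6, 7] gives [5, 3, 3, 3, 3, 5, 3, 5]; set D = diag(5, 3, 3, 3, 3, 5, 3, 5) and form L = D - A. L has integer entries, so p(x) = det(xI - L) has integer coefficients. Expanding the determinant yields x^8 - 30x^7 + 375x^6 - 2540x^5 + 10095x^4 - 23598x^3 + 30105x^2 - 16200x. The constant term is 0 because L is singular (the all-ones vector lies in its kernel). The largest eigenvalue, 8, is at most the vertex count 8. The eigenvalues sum to 30, which equals trace(L) = 2|E|.

x^8 - 30x^7 + 375x^6 - 2540x^5 + 10095x^4 - 23598x^3 + 30105x^2 - 16200x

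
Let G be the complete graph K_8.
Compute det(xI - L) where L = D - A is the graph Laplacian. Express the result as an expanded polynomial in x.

x^8 - 56x^7 + 1344x^6 - 17920x^5 + 143360x^4 - 688128x^3 + 1835008x^2 - 2097152x

The graph has 8 vertices and degree multiset [7, 7, 7, 7, 7, 7, 7, 7]; D is the diagonal matrix of degrees and L = D - A. L has integer entries, so p(x) = det(xI - L) has integer coefficients. Expanding the determinant yields x^8 - 56x^7 + 1344x^6 - 17920x^5 + 143360x^4 - 688128x^3 + 1835008x^2 - 2097152x. Since p(0) = det(-L) = 0, x divides p(x).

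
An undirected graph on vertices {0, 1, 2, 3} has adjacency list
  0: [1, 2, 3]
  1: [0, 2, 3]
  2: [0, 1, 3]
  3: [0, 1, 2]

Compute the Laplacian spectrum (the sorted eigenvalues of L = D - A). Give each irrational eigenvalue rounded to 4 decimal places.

[0, 4, 4, 4]

Each diagonal entry of L is the vertex degree and each off-diagonal entry is -1 where an edge is present, 0 otherwise; in the order [0, 1, 2, 3] the diagonal is [3, 3, 3, 3]. L is symmetric positive semidefinite, so every eigenvalue is real and nonnegative. The single zero eigenvalue shows the graph is connected. There is one zero in the spectrum, matching the 1 component. The eigenvalues sum to 12, which equals trace(L) = 2|E|.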